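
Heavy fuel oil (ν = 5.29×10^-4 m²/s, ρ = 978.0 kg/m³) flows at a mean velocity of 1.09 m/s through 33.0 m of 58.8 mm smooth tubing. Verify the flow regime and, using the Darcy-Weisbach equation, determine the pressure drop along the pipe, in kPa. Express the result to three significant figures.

Δp ≈ 172 kPa

Re = VD/ν = 1.09·0.05880/5.29×10^-4 = 121 → laminar (Re < 2300)
f = 64/Re = 0.5282
h_f = f(L/D)V²/(2g) = 0.5282·(33.0/0.05880)·1.09²/(2·9.81) = 17.95 m
Δp = ρg·h_f = 978.0·9.81·17.95 = 172.2 kPa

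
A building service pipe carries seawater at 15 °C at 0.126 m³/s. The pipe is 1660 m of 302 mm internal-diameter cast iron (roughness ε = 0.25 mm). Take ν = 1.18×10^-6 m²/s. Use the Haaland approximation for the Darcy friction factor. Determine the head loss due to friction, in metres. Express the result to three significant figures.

h_f ≈ 16.9 m

V = 4Q/(πD²) = 4·0.126/(π·0.302²) = 1.759 m/s
Re = VD/ν = 1.759·0.302/1.18×10^-6 = 4.50×10^5 → turbulent
ε/D = 0.25/302 = 8.28×10^-4
Haaland: f = 0.01946
h_f = f(L/D)V²/(2g) = 0.01946·(1660/0.302)·1.759²/(2·9.81) = 16.87 m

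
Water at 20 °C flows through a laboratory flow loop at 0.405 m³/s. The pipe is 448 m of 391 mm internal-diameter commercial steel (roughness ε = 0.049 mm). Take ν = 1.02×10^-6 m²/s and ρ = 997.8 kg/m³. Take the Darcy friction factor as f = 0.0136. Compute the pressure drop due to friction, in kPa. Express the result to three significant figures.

V = 4Q/(πD²) = 4·0.405/(π·0.391²) = 3.373 m/s
h_f = f(L/D)V²/(2g) = 0.01360·(448/0.391)·3.373²/(2·9.81) = 9.036 m
Δp = ρg·h_f = 997.8·9.81·9.036 = 88.45 kPa

Δp ≈ 88.4 kPa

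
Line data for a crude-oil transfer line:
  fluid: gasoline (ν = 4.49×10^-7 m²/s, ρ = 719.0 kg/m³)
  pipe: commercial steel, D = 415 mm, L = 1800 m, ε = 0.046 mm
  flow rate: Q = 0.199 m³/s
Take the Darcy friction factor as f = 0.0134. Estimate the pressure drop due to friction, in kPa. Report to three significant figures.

V = 4Q/(πD²) = 4·0.199/(π·0.415²) = 1.471 m/s
h_f = f(L/D)V²/(2g) = 0.01340·(1800/0.415)·1.471²/(2·9.81) = 6.412 m
Δp = ρg·h_f = 719.0·9.81·6.412 = 45.22 kPa

Δp ≈ 45.2 kPa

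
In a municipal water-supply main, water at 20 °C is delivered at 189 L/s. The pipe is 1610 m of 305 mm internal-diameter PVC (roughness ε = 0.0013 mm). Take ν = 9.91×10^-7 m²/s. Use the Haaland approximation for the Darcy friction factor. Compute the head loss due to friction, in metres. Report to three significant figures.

h_f ≈ 21.8 m

V = 4Q/(πD²) = 4·0.189/(π·0.305²) = 2.587 m/s
Re = VD/ν = 2.587·0.305/9.91×10^-7 = 7.96×10^5 → turbulent
ε/D = 0.0013/305 = 4.26×10^-6
Haaland: f = 0.01210
h_f = f(L/D)V²/(2g) = 0.01210·(1610/0.305)·2.587²/(2·9.81) = 21.79 m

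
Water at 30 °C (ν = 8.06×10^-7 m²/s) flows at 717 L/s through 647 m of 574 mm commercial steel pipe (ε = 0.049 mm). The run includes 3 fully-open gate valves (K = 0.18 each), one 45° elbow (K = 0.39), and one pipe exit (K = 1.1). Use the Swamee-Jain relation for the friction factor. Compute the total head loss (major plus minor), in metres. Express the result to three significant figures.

H_L ≈ 6.36 m

V = 4Q/(πD²) = 2.771 m/s; V²/2g = 0.3913 m
Re = 1.97×10^6, ε/D = 8.54×10^-5 → f = 0.01262 (Swamee-Jain)
Major: h_f = f(L/D)·V²/2g = 0.01262·1127·0.3913 = 5.568 m
Minor: ΣK = 2.03; h_m = ΣK·V²/2g = 0.7943 m
Total H_L = 5.568 + 0.7943 = 6.362 m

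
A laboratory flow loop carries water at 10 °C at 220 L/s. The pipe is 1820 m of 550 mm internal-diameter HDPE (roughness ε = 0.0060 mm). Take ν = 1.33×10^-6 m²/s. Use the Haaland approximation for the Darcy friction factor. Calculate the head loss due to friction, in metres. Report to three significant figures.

V = 4Q/(πD²) = 4·0.220/(π·0.550²) = 0.9260 m/s
Re = VD/ν = 0.9260·0.550/1.33×10^-6 = 3.83×10^5 → turbulent
ε/D = 0.0060/550 = 1.09×10^-5
Haaland: f = 0.01381
h_f = f(L/D)V²/(2g) = 0.01381·(1820/0.550)·0.9260²/(2·9.81) = 1.998 m

h_f ≈ 2.00 m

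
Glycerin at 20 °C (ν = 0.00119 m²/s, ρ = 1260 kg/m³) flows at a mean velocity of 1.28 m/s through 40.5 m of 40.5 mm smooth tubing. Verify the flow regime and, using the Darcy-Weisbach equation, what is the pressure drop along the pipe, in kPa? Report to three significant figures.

Δp ≈ 1520 kPa

Re = VD/ν = 1.28·0.04050/0.00119 = 43.6 → laminar (Re < 2300)
f = 64/Re = 1.469
h_f = f(L/D)V²/(2g) = 1.469·(40.5/0.04050)·1.28²/(2·9.81) = 122.7 m
Δp = ρg·h_f = 1260·9.81·122.7 = 1516 kPa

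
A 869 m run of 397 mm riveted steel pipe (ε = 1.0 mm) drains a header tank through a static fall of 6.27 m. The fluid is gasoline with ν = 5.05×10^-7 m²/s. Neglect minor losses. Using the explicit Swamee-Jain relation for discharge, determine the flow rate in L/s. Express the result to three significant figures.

Swamee-Jain (Type II): Q = -0.965·√(gD⁵h_f/L)·ln[ε/(3.7D) + √(3.17ν²L/(gD³h_f))]
√(gD⁵h_f/L) = √(9.81·0.397⁵·6.27/869) = 0.02642
ε/(3.7D) = 6.81×10^-4; √(3.17ν²L/(gD³h_f)) = 1.35×10^-5
Q = -0.965·0.02642·ln(6.943×10^-4) = 0.1854 m³/s
Check: V = 1.50 m/s, Re = 1.18×10^6, f = 0.02512, h_f = 6.29 m ≈ 6.27 m ✓

Q ≈ 185 L/s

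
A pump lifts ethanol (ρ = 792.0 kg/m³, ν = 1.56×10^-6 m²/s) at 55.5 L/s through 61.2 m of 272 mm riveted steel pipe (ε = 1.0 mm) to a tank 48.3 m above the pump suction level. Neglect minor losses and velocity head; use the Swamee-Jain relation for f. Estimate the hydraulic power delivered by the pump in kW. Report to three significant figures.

P_hyd ≈ 21.0 kW

V = 4Q/(πD²) = 0.9551 m/s; Re = 1.67×10^5; ε/D = 0.00368; f = 0.02862
h_f = f(L/D)V²/2g = 0.2995 m
Total head H = z + h_f = 48.3 + 0.2995 = 48.60 m
P_hyd = ρgQH = 792.0·9.81·0.0555·48.60 = 20.96 kW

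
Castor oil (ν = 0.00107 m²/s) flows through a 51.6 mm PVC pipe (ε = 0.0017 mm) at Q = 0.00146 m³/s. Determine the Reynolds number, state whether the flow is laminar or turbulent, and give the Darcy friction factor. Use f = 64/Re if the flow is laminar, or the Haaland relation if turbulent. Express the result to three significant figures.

V = 4Q/(πD²) = 0.6982 m/s
Re = VD/ν = 0.6982·0.0516/0.00107 = 33.7
Re < 2300 → laminar → f = 64/Re = 1.901

Re ≈ 33.7; laminar; f = 64/Re ≈ 1.90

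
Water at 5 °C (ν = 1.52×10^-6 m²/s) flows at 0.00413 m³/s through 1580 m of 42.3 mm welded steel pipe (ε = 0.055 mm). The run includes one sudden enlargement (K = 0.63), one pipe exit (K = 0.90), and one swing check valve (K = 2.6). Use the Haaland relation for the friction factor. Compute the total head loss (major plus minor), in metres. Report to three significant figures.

V = 4Q/(πD²) = 2.939 m/s; V²/2g = 0.4402 m
Re = 8.18×10^4, ε/D = 0.00130 → f = 0.02334 (Haaland)
Major: h_f = f(L/D)·V²/2g = 0.02334·37352·0.4402 = 383.7 m
Minor: ΣK = 4.13; h_m = ΣK·V²/2g = 1.818 m
Total H_L = 383.7 + 1.818 = 385.6 m

H_L ≈ 386 m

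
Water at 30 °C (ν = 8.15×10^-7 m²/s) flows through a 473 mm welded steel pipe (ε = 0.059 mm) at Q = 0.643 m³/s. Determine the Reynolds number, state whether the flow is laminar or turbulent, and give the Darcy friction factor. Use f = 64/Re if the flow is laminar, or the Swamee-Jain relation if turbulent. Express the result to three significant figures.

Re ≈ 2.12×10^6; turbulent; f ≈ 0.0132

V = 4Q/(πD²) = 3.659 m/s
Re = VD/ν = 3.659·0.473/8.15×10^-7 = 2.12×10^6
Re > 4000 → turbulent; ε/D = 1.25×10^-4
Swamee-Jain: f = 0.01325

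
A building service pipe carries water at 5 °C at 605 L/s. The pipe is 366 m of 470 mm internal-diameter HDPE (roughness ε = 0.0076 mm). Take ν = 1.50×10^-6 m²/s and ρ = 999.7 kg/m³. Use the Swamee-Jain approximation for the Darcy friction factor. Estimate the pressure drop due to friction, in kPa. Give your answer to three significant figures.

V = 4Q/(πD²) = 4·0.605/(π·0.470²) = 3.487 m/s
Re = VD/ν = 3.487·0.470/1.50×10^-6 = 1.09×10^6 → turbulent
ε/D = 0.0076/470 = 1.62×10^-5
Swamee-Jain: f = 0.01185
h_f = f(L/D)V²/(2g) = 0.01185·(366/0.470)·3.487²/(2·9.81) = 5.717 m
Δp = ρg·h_f = 999.7·9.81·5.717 = 56.07 kPa

Δp ≈ 56.1 kPa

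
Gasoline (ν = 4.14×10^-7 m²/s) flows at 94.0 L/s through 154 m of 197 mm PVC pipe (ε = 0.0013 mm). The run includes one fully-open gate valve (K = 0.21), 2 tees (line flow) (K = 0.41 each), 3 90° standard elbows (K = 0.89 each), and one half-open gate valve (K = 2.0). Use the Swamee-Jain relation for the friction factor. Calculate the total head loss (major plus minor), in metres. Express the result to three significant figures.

H_L ≈ 6.97 m

V = 4Q/(πD²) = 3.084 m/s; V²/2g = 0.4847 m
Re = 1.47×10^6, ε/D = 6.60×10^-6 → f = 0.01110 (Swamee-Jain)
Major: h_f = f(L/D)·V²/2g = 0.01110·781.7·0.4847 = 4.207 m
Minor: ΣK = 5.70; h_m = ΣK·V²/2g = 2.763 m
Total H_L = 4.207 + 2.763 = 6.970 m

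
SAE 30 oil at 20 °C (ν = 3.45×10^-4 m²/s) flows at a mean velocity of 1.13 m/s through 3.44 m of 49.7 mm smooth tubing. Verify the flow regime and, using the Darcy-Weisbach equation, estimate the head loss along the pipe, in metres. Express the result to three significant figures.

h_f ≈ 1.77 m

Re = VD/ν = 1.13·0.04970/3.45×10^-4 = 163 → laminar (Re < 2300)
f = 64/Re = 0.3932
h_f = f(L/D)V²/(2g) = 0.3932·(3.44/0.04970)·1.13²/(2·9.81) = 1.771 m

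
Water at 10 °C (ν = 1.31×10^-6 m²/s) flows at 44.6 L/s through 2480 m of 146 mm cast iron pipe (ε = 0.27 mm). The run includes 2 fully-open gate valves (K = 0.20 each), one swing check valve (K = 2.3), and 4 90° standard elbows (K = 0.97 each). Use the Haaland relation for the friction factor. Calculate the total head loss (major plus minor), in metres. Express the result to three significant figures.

V = 4Q/(πD²) = 2.664 m/s; V²/2g = 0.3617 m
Re = 2.97×10^5, ε/D = 0.00185 → f = 0.02355 (Haaland)
Major: h_f = f(L/D)·V²/2g = 0.02355·16986·0.3617 = 144.7 m
Minor: ΣK = 6.58; h_m = ΣK·V²/2g = 2.380 m
Total H_L = 144.7 + 2.380 = 147.1 m

H_L ≈ 147 m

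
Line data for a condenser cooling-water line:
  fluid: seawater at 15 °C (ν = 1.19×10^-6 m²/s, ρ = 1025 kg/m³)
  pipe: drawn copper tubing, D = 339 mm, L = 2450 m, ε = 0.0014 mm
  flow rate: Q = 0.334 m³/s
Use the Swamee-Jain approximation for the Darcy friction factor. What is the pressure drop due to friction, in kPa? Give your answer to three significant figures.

Δp ≈ 589 kPa

V = 4Q/(πD²) = 4·0.334/(π·0.339²) = 3.700 m/s
Re = VD/ν = 3.700·0.339/1.19×10^-6 = 1.05×10^6 → turbulent
ε/D = 0.0014/339 = 4.13×10^-6
Swamee-Jain: f = 0.01161
h_f = f(L/D)V²/(2g) = 0.01161·(2450/0.339)·3.700²/(2·9.81) = 58.57 m
Δp = ρg·h_f = 1025·9.81·58.57 = 588.9 kPa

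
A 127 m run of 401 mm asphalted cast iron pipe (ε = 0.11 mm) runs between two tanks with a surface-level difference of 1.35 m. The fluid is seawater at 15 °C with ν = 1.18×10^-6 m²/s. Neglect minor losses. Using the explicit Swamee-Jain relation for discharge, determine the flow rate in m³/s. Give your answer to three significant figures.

Swamee-Jain (Type II): Q = -0.965·√(gD⁵h_f/L)·ln[ε/(3.7D) + √(3.17ν²L/(gD³h_f))]
√(gD⁵h_f/L) = √(9.81·0.401⁵·1.35/127) = 0.03288
ε/(3.7D) = 7.41×10^-5; √(3.17ν²L/(gD³h_f)) = 2.56×10^-5
Q = -0.965·0.03288·ln(9.976×10^-5) = 0.2923 m³/s
Check: V = 2.31 m/s, Re = 7.87×10^5, f = 0.01571, h_f = 1.36 m ≈ 1.35 m ✓

Q ≈ 0.292 m³/s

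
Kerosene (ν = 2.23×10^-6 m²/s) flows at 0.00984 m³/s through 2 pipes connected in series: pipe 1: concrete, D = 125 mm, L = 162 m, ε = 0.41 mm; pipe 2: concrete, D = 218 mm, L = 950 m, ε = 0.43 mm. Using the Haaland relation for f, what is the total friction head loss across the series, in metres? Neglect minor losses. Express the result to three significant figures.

H ≈ 1.68 m

Pipe 1: V = 0.8018 m/s, Re = 4.49×10^4, ε/D = 0.00328, f = 0.02923, h_1 = f(L/D)V²/2g = 1.241 m
Pipe 2: V = 0.2636 m/s, Re = 2.58×10^4, ε/D = 0.00197, f = 0.02833, h_2 = f(L/D)V²/2g = 0.4373 m
Series → Q common, losses add: H = Σh = 1.679 m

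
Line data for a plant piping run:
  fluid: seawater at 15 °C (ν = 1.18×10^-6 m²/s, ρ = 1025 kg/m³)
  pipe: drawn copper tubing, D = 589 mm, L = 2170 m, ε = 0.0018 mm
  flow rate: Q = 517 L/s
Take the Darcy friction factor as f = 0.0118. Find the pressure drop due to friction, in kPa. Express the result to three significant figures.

Δp ≈ 80.2 kPa

V = 4Q/(πD²) = 4·0.517/(π·0.589²) = 1.897 m/s
h_f = f(L/D)V²/(2g) = 0.01180·(2170/0.589)·1.897²/(2·9.81) = 7.978 m
Δp = ρg·h_f = 1025·9.81·7.978 = 80.22 kPa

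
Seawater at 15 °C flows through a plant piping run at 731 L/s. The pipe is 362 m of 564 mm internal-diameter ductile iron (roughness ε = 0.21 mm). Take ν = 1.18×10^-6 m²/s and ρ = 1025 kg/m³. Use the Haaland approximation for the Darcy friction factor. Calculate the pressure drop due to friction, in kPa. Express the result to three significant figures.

V = 4Q/(πD²) = 4·0.731/(π·0.564²) = 2.926 m/s
Re = VD/ν = 2.926·0.564/1.18×10^-6 = 1.40×10^6 → turbulent
ε/D = 0.21/564 = 3.72×10^-4
Haaland: f = 0.01607
h_f = f(L/D)V²/(2g) = 0.01607·(362/0.564)·2.926²/(2·9.81) = 4.502 m
Δp = ρg·h_f = 1025·9.81·4.502 = 45.27 kPa

Δp ≈ 45.3 kPa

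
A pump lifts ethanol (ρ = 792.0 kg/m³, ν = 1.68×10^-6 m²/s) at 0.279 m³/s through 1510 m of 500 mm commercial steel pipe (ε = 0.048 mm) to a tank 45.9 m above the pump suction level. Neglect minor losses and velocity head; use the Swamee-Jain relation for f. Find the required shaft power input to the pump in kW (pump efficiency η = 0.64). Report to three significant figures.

V = 4Q/(πD²) = 1.421 m/s; Re = 4.23×10^5; ε/D = 9.60×10^-5; f = 0.01471
h_f = f(L/D)V²/2g = 4.573 m
Total head H = z + h_f = 45.9 + 4.573 = 50.47 m
P_hyd = ρgQH = 792.0·9.81·0.279·50.47 = 109.4 kW
P_shaft = P_hyd/η = 109.4/0.64 = 171.0 kW

P_shaft ≈ 171 kW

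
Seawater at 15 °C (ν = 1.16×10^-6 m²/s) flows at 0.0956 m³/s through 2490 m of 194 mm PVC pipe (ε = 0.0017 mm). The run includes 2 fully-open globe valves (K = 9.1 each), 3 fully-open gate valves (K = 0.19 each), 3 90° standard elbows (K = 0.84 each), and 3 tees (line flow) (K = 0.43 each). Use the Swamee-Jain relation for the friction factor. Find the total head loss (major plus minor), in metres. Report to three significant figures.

V = 4Q/(πD²) = 3.234 m/s; V²/2g = 0.5331 m
Re = 5.41×10^5, ε/D = 8.76×10^-6 → f = 0.01306 (Swamee-Jain)
Major: h_f = f(L/D)·V²/2g = 0.01306·12835·0.5331 = 89.34 m
Minor: ΣK = 22.6; h_m = ΣK·V²/2g = 12.04 m
Total H_L = 89.34 + 12.04 = 101.4 m

H_L ≈ 101 m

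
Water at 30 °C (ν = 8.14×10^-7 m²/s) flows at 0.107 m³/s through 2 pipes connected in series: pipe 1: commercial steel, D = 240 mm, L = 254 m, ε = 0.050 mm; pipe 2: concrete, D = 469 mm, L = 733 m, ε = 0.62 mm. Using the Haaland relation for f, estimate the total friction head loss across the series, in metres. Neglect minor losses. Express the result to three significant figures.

Pipe 1: V = 2.365 m/s, Re = 6.97×10^5, ε/D = 2.08×10^-4, f = 0.01500, h_1 = f(L/D)V²/2g = 4.526 m
Pipe 2: V = 0.6194 m/s, Re = 3.57×10^5, ε/D = 0.00132, f = 0.02168, h_2 = f(L/D)V²/2g = 0.6625 m
Series → Q common, losses add: H = Σh = 5.188 m

H ≈ 5.19 m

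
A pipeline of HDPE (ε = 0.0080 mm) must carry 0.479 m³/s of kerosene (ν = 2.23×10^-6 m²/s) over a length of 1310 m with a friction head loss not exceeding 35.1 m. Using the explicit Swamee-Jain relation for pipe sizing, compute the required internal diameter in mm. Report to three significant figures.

Swamee-Jain (Type III): D = 0.66·[ε^1.25·(LQ²/(gh_f))^4.75 + ν·Q^9.4·(L/(gh_f))^5.2]^0.04
LQ²/(gh_f) = 0.8729; L/(gh_f) = 3.804
Term 1 = ε^1.25·(…)^4.75 = 2.23×10^-7; Term 2 = ν·Q^9.4·(…)^5.2 = 2.30×10^-6
D = 0.66·(2.23×10^-7 + 2.30×10^-6)^0.04 = 0.3941 m = 394 mm
Check: V = 3.93 m/s, Re = 6.94×10^5, f = 0.01274, h_f = 33.3 m ≈ 35.1 m ✓

D ≈ 394 mm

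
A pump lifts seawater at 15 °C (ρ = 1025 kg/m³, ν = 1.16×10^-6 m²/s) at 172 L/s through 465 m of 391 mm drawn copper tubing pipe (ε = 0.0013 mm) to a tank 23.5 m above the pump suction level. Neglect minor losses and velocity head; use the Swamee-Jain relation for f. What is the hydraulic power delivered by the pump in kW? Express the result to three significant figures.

V = 4Q/(πD²) = 1.432 m/s; Re = 4.83×10^5; ε/D = 3.32×10^-6; f = 0.01323
h_f = f(L/D)V²/2g = 1.645 m
Total head H = z + h_f = 23.5 + 1.645 = 25.14 m
P_hyd = ρgQH = 1025·9.81·0.172·25.14 = 43.49 kW

P_hyd ≈ 43.5 kW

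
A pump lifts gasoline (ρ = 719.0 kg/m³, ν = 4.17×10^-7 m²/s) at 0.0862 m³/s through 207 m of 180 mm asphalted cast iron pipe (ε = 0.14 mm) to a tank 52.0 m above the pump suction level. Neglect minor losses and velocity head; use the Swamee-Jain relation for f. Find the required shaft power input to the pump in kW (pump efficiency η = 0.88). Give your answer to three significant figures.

P_shaft ≈ 44.7 kW

V = 4Q/(πD²) = 3.387 m/s; Re = 1.46×10^6; ε/D = 7.78×10^-4; f = 0.01882
h_f = f(L/D)V²/2g = 12.66 m
Total head H = z + h_f = 52.0 + 12.66 = 64.66 m
P_hyd = ρgQH = 719.0·9.81·0.0862·64.66 = 39.31 kW
P_shaft = P_hyd/η = 39.31/0.88 = 44.67 kW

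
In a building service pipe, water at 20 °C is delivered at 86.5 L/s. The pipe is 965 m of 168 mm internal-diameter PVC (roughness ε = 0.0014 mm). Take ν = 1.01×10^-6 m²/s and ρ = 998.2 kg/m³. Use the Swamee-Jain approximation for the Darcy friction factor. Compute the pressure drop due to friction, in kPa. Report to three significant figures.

V = 4Q/(πD²) = 4·0.0865/(π·0.168²) = 3.902 m/s
Re = VD/ν = 3.902·0.168/1.01×10^-6 = 6.49×10^5 → turbulent
ε/D = 0.0014/168 = 8.33×10^-6
Swamee-Jain: f = 0.01266
h_f = f(L/D)V²/(2g) = 0.01266·(965/0.168)·3.902²/(2·9.81) = 56.43 m
Δp = ρg·h_f = 998.2·9.81·56.43 = 552.6 kPa

Δp ≈ 553 kPa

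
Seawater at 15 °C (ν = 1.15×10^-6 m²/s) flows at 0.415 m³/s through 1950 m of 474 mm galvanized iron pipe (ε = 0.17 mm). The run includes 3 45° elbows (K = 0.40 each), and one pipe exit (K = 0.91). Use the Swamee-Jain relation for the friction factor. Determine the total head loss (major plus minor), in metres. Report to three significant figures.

V = 4Q/(πD²) = 2.352 m/s; V²/2g = 0.2819 m
Re = 9.69×10^5, ε/D = 3.59×10^-4 → f = 0.01628 (Swamee-Jain)
Major: h_f = f(L/D)·V²/2g = 0.01628·4114·0.2819 = 18.88 m
Minor: ΣK = 2.11; h_m = ΣK·V²/2g = 0.5948 m
Total H_L = 18.88 + 0.5948 = 19.47 m

H_L ≈ 19.5 m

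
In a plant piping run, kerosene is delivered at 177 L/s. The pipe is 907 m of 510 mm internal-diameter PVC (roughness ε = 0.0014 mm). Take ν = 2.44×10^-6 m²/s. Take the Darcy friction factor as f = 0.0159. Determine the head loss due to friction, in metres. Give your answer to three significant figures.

h_f ≈ 1.08 m

V = 4Q/(πD²) = 4·0.177/(π·0.510²) = 0.8664 m/s
h_f = f(L/D)V²/(2g) = 0.01590·(907/0.510)·0.8664²/(2·9.81) = 1.082 m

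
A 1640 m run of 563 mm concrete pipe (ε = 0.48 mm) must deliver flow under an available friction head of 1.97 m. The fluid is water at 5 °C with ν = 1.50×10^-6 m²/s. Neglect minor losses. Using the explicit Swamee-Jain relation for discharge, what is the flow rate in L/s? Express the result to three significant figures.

Q ≈ 203 L/s

Swamee-Jain (Type II): Q = -0.965·√(gD⁵h_f/L)·ln[ε/(3.7D) + √(3.17ν²L/(gD³h_f))]
√(gD⁵h_f/L) = √(9.81·0.563⁵·1.97/1640) = 0.02582
ε/(3.7D) = 2.30×10^-4; √(3.17ν²L/(gD³h_f)) = 5.82×10^-5
Q = -0.965·0.02582·ln(2.887×10^-4) = 0.2031 m³/s
Check: V = 0.816 m/s, Re = 3.06×10^5, f = 0.02009, h_f = 1.98 m ≈ 1.97 m ✓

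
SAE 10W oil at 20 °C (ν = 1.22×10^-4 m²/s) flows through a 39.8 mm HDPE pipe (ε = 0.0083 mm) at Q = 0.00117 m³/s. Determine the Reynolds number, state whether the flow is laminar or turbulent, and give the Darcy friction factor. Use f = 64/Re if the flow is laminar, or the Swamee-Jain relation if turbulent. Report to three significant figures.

V = 4Q/(πD²) = 0.9404 m/s
Re = VD/ν = 0.9404·0.0398/1.22×10^-4 = 307
Re < 2300 → laminar → f = 64/Re = 0.2086

Re ≈ 307; laminar; f = 64/Re ≈ 0.209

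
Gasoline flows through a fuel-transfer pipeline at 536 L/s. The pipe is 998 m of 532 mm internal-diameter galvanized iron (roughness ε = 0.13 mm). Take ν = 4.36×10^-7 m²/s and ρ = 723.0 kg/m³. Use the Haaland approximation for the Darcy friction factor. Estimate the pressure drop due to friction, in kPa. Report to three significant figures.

Δp ≈ 57.6 kPa

V = 4Q/(πD²) = 4·0.536/(π·0.532²) = 2.411 m/s
Re = VD/ν = 2.411·0.532/4.36×10^-7 = 2.94×10^6 → turbulent
ε/D = 0.13/532 = 2.44×10^-4
Haaland: f = 0.01460
h_f = f(L/D)V²/(2g) = 0.01460·(998/0.532)·2.411²/(2·9.81) = 8.117 m
Δp = ρg·h_f = 723.0·9.81·8.117 = 57.57 kPa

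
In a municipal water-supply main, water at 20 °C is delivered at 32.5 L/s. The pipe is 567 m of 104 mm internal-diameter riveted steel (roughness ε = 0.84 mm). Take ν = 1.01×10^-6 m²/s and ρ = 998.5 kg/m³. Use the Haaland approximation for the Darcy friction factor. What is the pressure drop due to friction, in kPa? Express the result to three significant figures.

V = 4Q/(πD²) = 4·0.0325/(π·0.104²) = 3.826 m/s
Re = VD/ν = 3.826·0.104/1.01×10^-6 = 3.94×10^5 → turbulent
ε/D = 0.84/104 = 0.00808
Haaland: f = 0.03554
h_f = f(L/D)V²/(2g) = 0.03554·(567/0.104)·3.826²/(2·9.81) = 144.6 m
Δp = ρg·h_f = 998.5·9.81·144.6 = 1416 kPa

Δp ≈ 1420 kPa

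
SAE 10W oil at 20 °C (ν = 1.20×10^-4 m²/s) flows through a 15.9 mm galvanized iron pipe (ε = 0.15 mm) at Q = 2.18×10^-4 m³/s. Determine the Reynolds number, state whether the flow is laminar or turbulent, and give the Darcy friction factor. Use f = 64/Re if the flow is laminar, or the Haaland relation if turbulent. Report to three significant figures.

Re ≈ 145; laminar; f = 64/Re ≈ 0.440

V = 4Q/(πD²) = 1.098 m/s
Re = VD/ν = 1.098·0.0159/1.20×10^-4 = 145
Re < 2300 → laminar → f = 64/Re = 0.4399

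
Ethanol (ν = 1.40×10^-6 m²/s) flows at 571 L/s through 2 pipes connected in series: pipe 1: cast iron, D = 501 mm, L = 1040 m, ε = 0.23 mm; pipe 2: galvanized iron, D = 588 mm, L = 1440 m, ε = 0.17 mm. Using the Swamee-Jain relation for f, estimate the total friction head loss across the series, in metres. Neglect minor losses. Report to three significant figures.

Pipe 1: V = 2.896 m/s, Re = 1.04×10^6, ε/D = 4.59×10^-4, f = 0.01700, h_1 = f(L/D)V²/2g = 15.09 m
Pipe 2: V = 2.103 m/s, Re = 8.83×10^5, ε/D = 2.89×10^-4, f = 0.01575, h_2 = f(L/D)V²/2g = 8.692 m
Series → Q common, losses add: H = Σh = 23.78 m

H ≈ 23.8 m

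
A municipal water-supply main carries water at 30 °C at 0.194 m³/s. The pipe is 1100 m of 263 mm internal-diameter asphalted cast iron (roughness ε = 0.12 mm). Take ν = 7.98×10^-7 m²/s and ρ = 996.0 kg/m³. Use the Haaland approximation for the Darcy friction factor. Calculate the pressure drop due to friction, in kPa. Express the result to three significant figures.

V = 4Q/(πD²) = 4·0.194/(π·0.263²) = 3.571 m/s
Re = VD/ν = 3.571·0.263/7.98×10^-7 = 1.18×10^6 → turbulent
ε/D = 0.12/263 = 4.56×10^-4
Haaland: f = 0.01680
h_f = f(L/D)V²/(2g) = 0.01680·(1100/0.263)·3.571²/(2·9.81) = 45.66 m
Δp = ρg·h_f = 996.0·9.81·45.66 = 446.2 kPa

Δp ≈ 446 kPa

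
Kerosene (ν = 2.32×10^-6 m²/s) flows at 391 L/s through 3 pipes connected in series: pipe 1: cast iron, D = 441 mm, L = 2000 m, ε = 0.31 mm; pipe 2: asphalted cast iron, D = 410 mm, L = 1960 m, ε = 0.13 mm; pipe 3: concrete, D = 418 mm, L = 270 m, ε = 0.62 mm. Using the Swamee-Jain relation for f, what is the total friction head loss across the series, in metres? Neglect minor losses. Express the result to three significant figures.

H ≈ 69.8 m

Pipe 1: V = 2.560 m/s, Re = 4.87×10^5, ε/D = 7.03×10^-4, f = 0.01896, h_1 = f(L/D)V²/2g = 28.72 m
Pipe 2: V = 2.962 m/s, Re = 5.23×10^5, ε/D = 3.17×10^-4, f = 0.01646, h_2 = f(L/D)V²/2g = 35.17 m
Pipe 3: V = 2.849 m/s, Re = 5.13×10^5, ε/D = 0.00148, f = 0.02222, h_3 = f(L/D)V²/2g = 5.940 m
Series → Q common, losses add: H = Σh = 69.83 m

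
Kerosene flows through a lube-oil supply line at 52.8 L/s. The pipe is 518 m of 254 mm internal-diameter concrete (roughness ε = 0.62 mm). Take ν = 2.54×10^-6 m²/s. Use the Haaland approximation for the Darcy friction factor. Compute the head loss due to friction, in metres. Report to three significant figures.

V = 4Q/(πD²) = 4·0.0528/(π·0.254²) = 1.042 m/s
Re = VD/ν = 1.042·0.254/2.54×10^-6 = 1.04×10^5 → turbulent
ε/D = 0.62/254 = 0.00244
Haaland: f = 0.02604
h_f = f(L/D)V²/(2g) = 0.02604·(518/0.254)·1.042²/(2·9.81) = 2.939 m

h_f ≈ 2.94 m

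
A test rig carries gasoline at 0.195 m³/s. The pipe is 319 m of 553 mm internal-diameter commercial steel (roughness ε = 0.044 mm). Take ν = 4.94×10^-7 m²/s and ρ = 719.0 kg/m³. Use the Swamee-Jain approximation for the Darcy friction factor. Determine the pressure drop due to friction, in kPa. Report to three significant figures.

Δp ≈ 1.82 kPa

V = 4Q/(πD²) = 4·0.195/(π·0.553²) = 0.8119 m/s
Re = VD/ν = 0.8119·0.553/4.94×10^-7 = 9.09×10^5 → turbulent
ε/D = 0.044/553 = 7.96×10^-5
Swamee-Jain: f = 0.01331
h_f = f(L/D)V²/(2g) = 0.01331·(319/0.553)·0.8119²/(2·9.81) = 0.2580 m
Δp = ρg·h_f = 719.0·9.81·0.2580 = 1.820 kPa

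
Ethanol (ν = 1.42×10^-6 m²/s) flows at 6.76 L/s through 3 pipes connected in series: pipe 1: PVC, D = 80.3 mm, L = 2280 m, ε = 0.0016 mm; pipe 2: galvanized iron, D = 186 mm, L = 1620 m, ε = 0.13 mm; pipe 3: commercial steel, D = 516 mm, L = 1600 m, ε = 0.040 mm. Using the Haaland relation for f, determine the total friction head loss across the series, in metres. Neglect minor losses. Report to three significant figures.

H ≈ 49.6 m

Pipe 1: V = 1.335 m/s, Re = 7.55×10^4, ε/D = 1.99×10^-5, f = 0.01898, h_1 = f(L/D)V²/2g = 48.95 m
Pipe 2: V = 0.2488 m/s, Re = 3.26×10^4, ε/D = 6.99×10^-4, f = 0.02456, h_2 = f(L/D)V²/2g = 0.6749 m
Pipe 3: V = 0.03233 m/s, Re = 1.17×10^4, ε/D = 7.75×10^-5, f = 0.02965, h_3 = f(L/D)V²/2g = 0.004897 m
Series → Q common, losses add: H = Σh = 49.63 m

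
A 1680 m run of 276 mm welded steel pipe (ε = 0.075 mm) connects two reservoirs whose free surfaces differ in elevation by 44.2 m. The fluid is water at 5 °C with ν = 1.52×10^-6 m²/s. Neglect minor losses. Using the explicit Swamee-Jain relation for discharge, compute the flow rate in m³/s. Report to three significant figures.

Swamee-Jain (Type II): Q = -0.965·√(gD⁵h_f/L)·ln[ε/(3.7D) + √(3.17ν²L/(gD³h_f))]
√(gD⁵h_f/L) = √(9.81·0.276⁵·44.2/1680) = 0.02033
ε/(3.7D) = 7.34×10^-5; √(3.17ν²L/(gD³h_f)) = 3.67×10^-5
Q = -0.965·0.02033·ln(1.102×10^-4) = 0.1788 m³/s
Check: V = 2.99 m/s, Re = 5.43×10^5, f = 0.01605, h_f = 44.5 m ≈ 44.2 m ✓

Q ≈ 0.179 m³/s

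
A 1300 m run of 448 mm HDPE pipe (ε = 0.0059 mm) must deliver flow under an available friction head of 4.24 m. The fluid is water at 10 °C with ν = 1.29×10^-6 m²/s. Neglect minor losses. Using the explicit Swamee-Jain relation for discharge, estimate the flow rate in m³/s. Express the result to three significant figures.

Q ≈ 0.231 m³/s

Swamee-Jain (Type II): Q = -0.965·√(gD⁵h_f/L)·ln[ε/(3.7D) + √(3.17ν²L/(gD³h_f))]
√(gD⁵h_f/L) = √(9.81·0.448⁵·4.24/1300) = 0.02403
ε/(3.7D) = 3.56×10^-6; √(3.17ν²L/(gD³h_f)) = 4.28×10^-5
Q = -0.965·0.02403·ln(4.638×10^-5) = 0.2314 m³/s
Check: V = 1.47 m/s, Re = 5.10×10^5, f = 0.01326, h_f = 4.23 m ≈ 4.24 m ✓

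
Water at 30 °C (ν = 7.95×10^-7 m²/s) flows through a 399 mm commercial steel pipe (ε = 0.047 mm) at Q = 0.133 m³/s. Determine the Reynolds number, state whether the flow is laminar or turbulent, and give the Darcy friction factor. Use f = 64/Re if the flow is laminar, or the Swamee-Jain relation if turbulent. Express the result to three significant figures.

Re ≈ 5.34×10^5; turbulent; f ≈ 0.0146

V = 4Q/(πD²) = 1.064 m/s
Re = VD/ν = 1.064·0.399/7.95×10^-7 = 5.34×10^5
Re > 4000 → turbulent; ε/D = 1.18×10^-4
Swamee-Jain: f = 0.01457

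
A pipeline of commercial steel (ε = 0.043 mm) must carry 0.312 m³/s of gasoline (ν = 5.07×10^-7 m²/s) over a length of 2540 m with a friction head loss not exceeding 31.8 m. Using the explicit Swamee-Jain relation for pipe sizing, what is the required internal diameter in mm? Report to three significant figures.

Swamee-Jain (Type III): D = 0.66·[ε^1.25·(LQ²/(gh_f))^4.75 + ν·Q^9.4·(L/(gh_f))^5.2]^0.04
LQ²/(gh_f) = 0.7926; L/(gh_f) = 8.142
Term 1 = ε^1.25·(…)^4.75 = 1.15×10^-6; Term 2 = ν·Q^9.4·(…)^5.2 = 4.85×10^-7
D = 0.66·(1.15×10^-6 + 4.85×10^-7)^0.04 = 0.3874 m = 387 mm
Check: V = 2.65 m/s, Re = 2.02×10^6, f = 0.01306, h_f = 30.6 m ≈ 31.8 m ✓

D ≈ 387 mm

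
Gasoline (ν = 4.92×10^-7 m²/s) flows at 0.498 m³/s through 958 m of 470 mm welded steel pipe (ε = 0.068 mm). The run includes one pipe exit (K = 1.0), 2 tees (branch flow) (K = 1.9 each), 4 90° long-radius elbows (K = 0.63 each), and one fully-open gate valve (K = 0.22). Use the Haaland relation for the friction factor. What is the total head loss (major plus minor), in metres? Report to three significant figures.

V = 4Q/(πD²) = 2.870 m/s; V²/2g = 0.4199 m
Re = 2.74×10^6, ε/D = 1.45×10^-4 → f = 0.01331 (Haaland)
Major: h_f = f(L/D)·V²/2g = 0.01331·2038·0.4199 = 11.40 m
Minor: ΣK = 7.54; h_m = ΣK·V²/2g = 3.166 m
Total H_L = 11.40 + 3.166 = 14.56 m

H_L ≈ 14.6 m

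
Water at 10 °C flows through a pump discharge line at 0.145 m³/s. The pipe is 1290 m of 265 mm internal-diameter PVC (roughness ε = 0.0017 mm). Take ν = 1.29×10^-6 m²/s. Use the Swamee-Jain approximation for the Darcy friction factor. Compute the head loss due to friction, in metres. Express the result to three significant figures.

V = 4Q/(πD²) = 4·0.145/(π·0.265²) = 2.629 m/s
Re = VD/ν = 2.629·0.265/1.29×10^-6 = 5.40×10^5 → turbulent
ε/D = 0.0017/265 = 6.42×10^-6
Swamee-Jain: f = 0.01302
h_f = f(L/D)V²/(2g) = 0.01302·(1290/0.265)·2.629²/(2·9.81) = 22.33 m

h_f ≈ 22.3 m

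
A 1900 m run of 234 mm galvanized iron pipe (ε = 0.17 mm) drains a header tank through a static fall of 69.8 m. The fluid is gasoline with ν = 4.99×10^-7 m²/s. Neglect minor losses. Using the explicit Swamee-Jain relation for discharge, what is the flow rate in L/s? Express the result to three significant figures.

Swamee-Jain (Type II): Q = -0.965·√(gD⁵h_f/L)·ln[ε/(3.7D) + √(3.17ν²L/(gD³h_f))]
√(gD⁵h_f/L) = √(9.81·0.234⁵·69.8/1900) = 0.01590
ε/(3.7D) = 1.96×10^-4; √(3.17ν²L/(gD³h_f)) = 1.31×10^-5
Q = -0.965·0.01590·ln(2.094×10^-4) = 0.1300 m³/s
Check: V = 3.02 m/s, Re = 1.42×10^6, f = 0.01855, h_f = 70.1 m ≈ 69.8 m ✓

Q ≈ 130 L/s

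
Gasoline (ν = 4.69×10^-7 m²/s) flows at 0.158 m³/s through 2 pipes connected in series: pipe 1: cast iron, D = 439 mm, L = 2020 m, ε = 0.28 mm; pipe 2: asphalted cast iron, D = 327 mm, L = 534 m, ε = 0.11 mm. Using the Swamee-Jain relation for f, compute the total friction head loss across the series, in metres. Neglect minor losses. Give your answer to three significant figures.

H ≈ 9.33 m

Pipe 1: V = 1.044 m/s, Re = 9.77×10^5, ε/D = 6.38×10^-4, f = 0.01818, h_1 = f(L/D)V²/2g = 4.646 m
Pipe 2: V = 1.881 m/s, Re = 1.31×10^6, ε/D = 3.36×10^-4, f = 0.01592, h_2 = f(L/D)V²/2g = 4.689 m
Series → Q common, losses add: H = Σh = 9.334 m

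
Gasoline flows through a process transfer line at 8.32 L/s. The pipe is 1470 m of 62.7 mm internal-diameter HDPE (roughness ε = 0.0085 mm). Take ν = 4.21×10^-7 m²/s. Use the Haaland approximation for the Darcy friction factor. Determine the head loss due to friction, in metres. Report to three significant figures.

h_f ≈ 130 m

V = 4Q/(πD²) = 4·0.00832/(π·0.0627²) = 2.695 m/s
Re = VD/ν = 2.695·0.0627/4.21×10^-7 = 4.01×10^5 → turbulent
ε/D = 0.0085/62.7 = 1.36×10^-4
Haaland: f = 0.01500
h_f = f(L/D)V²/(2g) = 0.01500·(1470/0.0627)·2.695²/(2·9.81) = 130.2 m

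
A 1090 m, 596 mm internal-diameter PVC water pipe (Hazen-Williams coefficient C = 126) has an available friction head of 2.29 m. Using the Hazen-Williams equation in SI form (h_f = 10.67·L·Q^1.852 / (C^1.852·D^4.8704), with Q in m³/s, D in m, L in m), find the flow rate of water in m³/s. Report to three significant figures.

Q ≈ 0.322 m³/s

Rearranging: Q = [h_f·C^1.852·D^4.8704 / (10.67·L)]^(1/1.852)
Q = [2.29·126^1.852·0.596^4.8704 / (10.67·1090)]^0.540 = 0.3224 m³/s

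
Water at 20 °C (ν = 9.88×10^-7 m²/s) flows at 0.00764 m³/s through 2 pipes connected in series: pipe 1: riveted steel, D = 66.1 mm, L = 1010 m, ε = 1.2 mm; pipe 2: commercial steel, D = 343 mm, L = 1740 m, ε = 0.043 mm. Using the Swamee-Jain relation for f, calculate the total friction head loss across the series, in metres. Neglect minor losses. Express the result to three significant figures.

Pipe 1: V = 2.226 m/s, Re = 1.49×10^5, ε/D = 0.0182, f = 0.04734, h_1 = f(L/D)V²/2g = 182.7 m
Pipe 2: V = 0.08268 m/s, Re = 2.87×10^4, ε/D = 1.25×10^-4, f = 0.02400, h_2 = f(L/D)V²/2g = 0.04242 m
Series → Q common, losses add: H = Σh = 182.8 m

H ≈ 183 m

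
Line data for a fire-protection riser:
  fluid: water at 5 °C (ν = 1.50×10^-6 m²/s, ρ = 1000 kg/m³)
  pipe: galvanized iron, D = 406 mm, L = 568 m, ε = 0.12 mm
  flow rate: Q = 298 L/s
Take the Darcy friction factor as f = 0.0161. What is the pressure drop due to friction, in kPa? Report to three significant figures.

V = 4Q/(πD²) = 4·0.298/(π·0.406²) = 2.302 m/s
h_f = f(L/D)V²/(2g) = 0.01610·(568/0.406)·2.302²/(2·9.81) = 6.083 m
Δp = ρg·h_f = 1000·9.81·6.083 = 59.67 kPa

Δp ≈ 59.7 kPa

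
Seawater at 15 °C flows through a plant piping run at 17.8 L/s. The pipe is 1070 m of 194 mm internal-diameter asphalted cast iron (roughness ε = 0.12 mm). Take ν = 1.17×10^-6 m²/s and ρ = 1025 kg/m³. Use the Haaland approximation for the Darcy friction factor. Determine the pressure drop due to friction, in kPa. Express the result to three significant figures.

V = 4Q/(πD²) = 4·0.0178/(π·0.194²) = 0.6022 m/s
Re = VD/ν = 0.6022·0.194/1.17×10^-6 = 9.98×10^4 → turbulent
ε/D = 0.12/194 = 6.19×10^-4
Haaland: f = 0.02055
h_f = f(L/D)V²/(2g) = 0.02055·(1070/0.194)·0.6022²/(2·9.81) = 2.095 m
Δp = ρg·h_f = 1025·9.81·2.095 = 21.07 kPa

Δp ≈ 21.1 kPa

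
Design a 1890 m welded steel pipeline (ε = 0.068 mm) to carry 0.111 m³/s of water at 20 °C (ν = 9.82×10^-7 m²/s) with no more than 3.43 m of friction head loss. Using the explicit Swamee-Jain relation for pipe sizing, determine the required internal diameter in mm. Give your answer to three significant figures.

Swamee-Jain (Type III): D = 0.66·[ε^1.25·(LQ²/(gh_f))^4.75 + ν·Q^9.4·(L/(gh_f))^5.2]^0.04
LQ²/(gh_f) = 0.6921; L/(gh_f) = 56.17
Term 1 = ε^1.25·(…)^4.75 = 1.07×10^-6; Term 2 = ν·Q^9.4·(…)^5.2 = 1.30×10^-6
D = 0.66·(1.07×10^-6 + 1.30×10^-6)^0.04 = 0.3932 m = 393 mm
Check: V = 0.914 m/s, Re = 3.66×10^5, f = 0.01573, h_f = 3.22 m ≈ 3.43 m ✓

D ≈ 393 mm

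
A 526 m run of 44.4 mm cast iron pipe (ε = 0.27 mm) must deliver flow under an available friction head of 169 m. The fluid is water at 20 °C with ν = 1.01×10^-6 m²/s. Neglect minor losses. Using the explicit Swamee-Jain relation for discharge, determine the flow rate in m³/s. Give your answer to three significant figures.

Q ≈ 0.00452 m³/s

Swamee-Jain (Type II): Q = -0.965·√(gD⁵h_f/L)·ln[ε/(3.7D) + √(3.17ν²L/(gD³h_f))]
√(gD⁵h_f/L) = √(9.81·0.0444⁵·169/526) = 7.375×10^-4
ε/(3.7D) = 0.00164; √(3.17ν²L/(gD³h_f)) = 1.08×10^-4
Q = -0.965·7.375×10^-4·ln(0.001752) = 0.004517 m³/s
Check: V = 2.92 m/s, Re = 1.28×10^5, f = 0.03312, h_f = 170 m ≈ 169 m ✓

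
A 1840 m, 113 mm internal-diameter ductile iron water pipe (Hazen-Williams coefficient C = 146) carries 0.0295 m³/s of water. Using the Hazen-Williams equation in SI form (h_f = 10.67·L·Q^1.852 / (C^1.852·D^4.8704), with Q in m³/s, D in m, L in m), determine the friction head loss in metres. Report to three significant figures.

h_f = 10.67·1840·0.0295^1.852 / (146^1.852·0.113^4.8704) = 115.5 m

h_f ≈ 116 m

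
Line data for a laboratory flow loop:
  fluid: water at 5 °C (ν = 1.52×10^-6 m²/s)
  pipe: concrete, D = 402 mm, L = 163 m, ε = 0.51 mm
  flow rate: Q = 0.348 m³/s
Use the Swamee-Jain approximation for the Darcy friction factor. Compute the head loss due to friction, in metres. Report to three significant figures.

V = 4Q/(πD²) = 4·0.348/(π·0.402²) = 2.742 m/s
Re = VD/ν = 2.742·0.402/1.52×10^-6 = 7.25×10^5 → turbulent
ε/D = 0.51/402 = 0.00127
Swamee-Jain: f = 0.02128
h_f = f(L/D)V²/(2g) = 0.02128·(163/0.402)·2.742²/(2·9.81) = 3.306 m

h_f ≈ 3.31 m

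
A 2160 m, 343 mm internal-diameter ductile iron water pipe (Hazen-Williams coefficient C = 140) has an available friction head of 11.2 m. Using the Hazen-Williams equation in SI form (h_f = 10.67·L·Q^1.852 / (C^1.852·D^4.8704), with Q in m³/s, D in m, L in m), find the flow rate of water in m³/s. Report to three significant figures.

Rearranging: Q = [h_f·C^1.852·D^4.8704 / (10.67·L)]^(1/1.852)
Q = [11.2·140^1.852·0.343^4.8704 / (10.67·2160)]^0.540 = 0.1364 m³/s

Q ≈ 0.136 m³/s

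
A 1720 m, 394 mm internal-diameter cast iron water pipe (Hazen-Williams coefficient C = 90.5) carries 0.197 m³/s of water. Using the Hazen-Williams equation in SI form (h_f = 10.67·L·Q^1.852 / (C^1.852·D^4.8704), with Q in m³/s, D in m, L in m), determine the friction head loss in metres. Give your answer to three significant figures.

h_f = 10.67·1720·0.197^1.852 / (90.5^1.852·0.394^4.8704) = 20.11 m

h_f ≈ 20.1 m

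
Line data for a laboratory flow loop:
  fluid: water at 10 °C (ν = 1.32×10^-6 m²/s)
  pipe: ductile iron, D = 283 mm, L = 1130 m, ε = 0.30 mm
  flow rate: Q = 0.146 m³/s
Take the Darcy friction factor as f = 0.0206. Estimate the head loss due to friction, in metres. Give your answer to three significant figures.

V = 4Q/(πD²) = 4·0.146/(π·0.283²) = 2.321 m/s
h_f = f(L/D)V²/(2g) = 0.02060·(1130/0.283)·2.321²/(2·9.81) = 22.59 m

h_f ≈ 22.6 m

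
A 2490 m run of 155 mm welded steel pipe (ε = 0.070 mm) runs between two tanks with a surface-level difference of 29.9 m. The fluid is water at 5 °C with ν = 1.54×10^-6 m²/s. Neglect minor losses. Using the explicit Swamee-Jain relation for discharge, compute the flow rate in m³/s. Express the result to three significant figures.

Swamee-Jain (Type II): Q = -0.965·√(gD⁵h_f/L)·ln[ε/(3.7D) + √(3.17ν²L/(gD³h_f))]
√(gD⁵h_f/L) = √(9.81·0.155⁵·29.9/2490) = 0.003246
ε/(3.7D) = 1.22×10^-4; √(3.17ν²L/(gD³h_f)) = 1.31×10^-4
Q = -0.965·0.003246·ln(2.530×10^-4) = 0.02595 m³/s
Check: V = 1.38 m/s, Re = 1.38×10^5, f = 0.01941, h_f = 30.0 m ≈ 29.9 m ✓

Q ≈ 0.0259 m³/s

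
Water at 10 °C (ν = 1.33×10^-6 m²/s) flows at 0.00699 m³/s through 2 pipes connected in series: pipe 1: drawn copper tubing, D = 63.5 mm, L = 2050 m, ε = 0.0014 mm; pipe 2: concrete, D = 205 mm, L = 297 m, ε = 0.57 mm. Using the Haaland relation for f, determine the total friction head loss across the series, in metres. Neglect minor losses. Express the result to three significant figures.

Pipe 1: V = 2.207 m/s, Re = 1.05×10^5, ε/D = 2.20×10^-5, f = 0.01772, h_1 = f(L/D)V²/2g = 142.0 m
Pipe 2: V = 0.2118 m/s, Re = 3.26×10^4, ε/D = 0.00278, f = 0.02908, h_2 = f(L/D)V²/2g = 0.09629 m
Series → Q common, losses add: H = Σh = 142.1 m

H ≈ 142 m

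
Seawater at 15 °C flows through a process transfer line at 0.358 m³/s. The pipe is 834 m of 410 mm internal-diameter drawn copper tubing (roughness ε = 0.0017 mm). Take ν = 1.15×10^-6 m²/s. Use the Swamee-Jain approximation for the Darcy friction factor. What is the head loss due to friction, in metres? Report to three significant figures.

V = 4Q/(πD²) = 4·0.358/(π·0.410²) = 2.712 m/s
Re = VD/ν = 2.712·0.410/1.15×10^-6 = 9.67×10^5 → turbulent
ε/D = 0.0017/410 = 4.15×10^-6
Swamee-Jain: f = 0.01178
h_f = f(L/D)V²/(2g) = 0.01178·(834/0.410)·2.712²/(2·9.81) = 8.977 m

h_f ≈ 8.98 m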